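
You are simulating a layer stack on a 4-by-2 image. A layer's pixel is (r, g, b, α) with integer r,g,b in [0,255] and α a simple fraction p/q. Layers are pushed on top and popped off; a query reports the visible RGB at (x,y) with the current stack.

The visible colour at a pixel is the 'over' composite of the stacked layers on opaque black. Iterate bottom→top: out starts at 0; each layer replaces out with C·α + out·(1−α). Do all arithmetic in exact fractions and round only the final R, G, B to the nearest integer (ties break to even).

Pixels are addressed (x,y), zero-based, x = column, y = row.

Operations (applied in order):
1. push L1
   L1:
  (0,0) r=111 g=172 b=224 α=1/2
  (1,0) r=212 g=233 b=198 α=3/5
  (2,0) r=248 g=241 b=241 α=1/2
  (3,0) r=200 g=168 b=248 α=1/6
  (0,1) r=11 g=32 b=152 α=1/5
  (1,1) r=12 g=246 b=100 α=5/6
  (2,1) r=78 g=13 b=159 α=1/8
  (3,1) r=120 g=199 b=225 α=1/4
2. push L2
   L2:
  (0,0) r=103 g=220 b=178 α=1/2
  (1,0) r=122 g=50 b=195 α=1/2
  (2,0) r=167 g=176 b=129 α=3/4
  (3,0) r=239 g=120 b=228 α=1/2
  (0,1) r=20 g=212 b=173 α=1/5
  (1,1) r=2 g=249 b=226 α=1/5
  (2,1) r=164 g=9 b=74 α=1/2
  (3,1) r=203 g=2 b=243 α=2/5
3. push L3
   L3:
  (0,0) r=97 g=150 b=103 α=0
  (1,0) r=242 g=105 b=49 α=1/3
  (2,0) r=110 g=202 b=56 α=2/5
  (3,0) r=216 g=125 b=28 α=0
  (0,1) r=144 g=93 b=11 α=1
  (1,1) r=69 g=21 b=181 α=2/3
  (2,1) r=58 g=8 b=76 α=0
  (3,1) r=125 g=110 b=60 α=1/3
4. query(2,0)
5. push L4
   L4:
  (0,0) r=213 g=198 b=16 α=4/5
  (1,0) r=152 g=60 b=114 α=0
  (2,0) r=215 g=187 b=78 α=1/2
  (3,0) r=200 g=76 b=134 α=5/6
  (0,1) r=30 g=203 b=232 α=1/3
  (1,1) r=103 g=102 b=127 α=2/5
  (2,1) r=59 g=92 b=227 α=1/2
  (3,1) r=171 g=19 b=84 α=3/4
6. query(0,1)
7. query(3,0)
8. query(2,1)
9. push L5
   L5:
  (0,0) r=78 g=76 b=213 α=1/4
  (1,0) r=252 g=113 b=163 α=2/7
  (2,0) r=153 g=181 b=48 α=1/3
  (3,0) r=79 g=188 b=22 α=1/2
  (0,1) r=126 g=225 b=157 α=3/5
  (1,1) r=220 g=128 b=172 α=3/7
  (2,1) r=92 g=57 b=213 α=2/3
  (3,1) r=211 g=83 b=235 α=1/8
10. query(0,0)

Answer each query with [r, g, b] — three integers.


at x=2,y=0 over L1,L2,L3:
after L1 α=1/2: [124, 241/2, 241/2]
after L2 α=3/4: [625/4, 1297/8, 1015/8]
after L3 α=2/5: [551/4, 7123/40, 3941/40]
→ [138, 178, 99]

at x=0,y=1 over L1,L2,L3,L4:
+L1 (α=1/5) → [11/5, 32/5, 152/5]
+L2 (α=1/5) → [144/25, 1188/25, 1473/25]
+L3 (α=1) → [144, 93, 11]
+L4 (α=1/3) → [106, 389/3, 254/3]
= [106, 130, 85]

at x=3,y=0 over L1,L2,L3,L4:
+L1 (α=1/6) → [100/3, 28, 124/3]
+L2 (α=1/2) → [817/6, 74, 404/3]
+L3 (α=0) → [817/6, 74, 404/3]
+L4 (α=5/6) → [6817/36, 227/3, 1207/9]
rounded: [189, 76, 134]

query (2,1) [L1,L2,L3,L4] — begin 0,0,0
L1 α=1/8: [39/4, 13/8, 159/8]
L2 α=1/2: [695/8, 85/16, 751/16]
L3 α=0: [695/8, 85/16, 751/16]
L4 α=1/2: [1167/16, 1557/32, 4383/32]
rounded: [73, 49, 137]

query (0,0) [L1,L2,L3,L4,L5] — begin 0,0,0
L1 α=1/2: [111/2, 86, 112]
L2 α=1/2: [317/4, 153, 145]
L3 α=0: [317/4, 153, 145]
L4 α=4/5: [745/4, 189, 209/5]
L5 α=1/4: [2547/16, 643/4, 423/5]
rounded: [159, 161, 85]


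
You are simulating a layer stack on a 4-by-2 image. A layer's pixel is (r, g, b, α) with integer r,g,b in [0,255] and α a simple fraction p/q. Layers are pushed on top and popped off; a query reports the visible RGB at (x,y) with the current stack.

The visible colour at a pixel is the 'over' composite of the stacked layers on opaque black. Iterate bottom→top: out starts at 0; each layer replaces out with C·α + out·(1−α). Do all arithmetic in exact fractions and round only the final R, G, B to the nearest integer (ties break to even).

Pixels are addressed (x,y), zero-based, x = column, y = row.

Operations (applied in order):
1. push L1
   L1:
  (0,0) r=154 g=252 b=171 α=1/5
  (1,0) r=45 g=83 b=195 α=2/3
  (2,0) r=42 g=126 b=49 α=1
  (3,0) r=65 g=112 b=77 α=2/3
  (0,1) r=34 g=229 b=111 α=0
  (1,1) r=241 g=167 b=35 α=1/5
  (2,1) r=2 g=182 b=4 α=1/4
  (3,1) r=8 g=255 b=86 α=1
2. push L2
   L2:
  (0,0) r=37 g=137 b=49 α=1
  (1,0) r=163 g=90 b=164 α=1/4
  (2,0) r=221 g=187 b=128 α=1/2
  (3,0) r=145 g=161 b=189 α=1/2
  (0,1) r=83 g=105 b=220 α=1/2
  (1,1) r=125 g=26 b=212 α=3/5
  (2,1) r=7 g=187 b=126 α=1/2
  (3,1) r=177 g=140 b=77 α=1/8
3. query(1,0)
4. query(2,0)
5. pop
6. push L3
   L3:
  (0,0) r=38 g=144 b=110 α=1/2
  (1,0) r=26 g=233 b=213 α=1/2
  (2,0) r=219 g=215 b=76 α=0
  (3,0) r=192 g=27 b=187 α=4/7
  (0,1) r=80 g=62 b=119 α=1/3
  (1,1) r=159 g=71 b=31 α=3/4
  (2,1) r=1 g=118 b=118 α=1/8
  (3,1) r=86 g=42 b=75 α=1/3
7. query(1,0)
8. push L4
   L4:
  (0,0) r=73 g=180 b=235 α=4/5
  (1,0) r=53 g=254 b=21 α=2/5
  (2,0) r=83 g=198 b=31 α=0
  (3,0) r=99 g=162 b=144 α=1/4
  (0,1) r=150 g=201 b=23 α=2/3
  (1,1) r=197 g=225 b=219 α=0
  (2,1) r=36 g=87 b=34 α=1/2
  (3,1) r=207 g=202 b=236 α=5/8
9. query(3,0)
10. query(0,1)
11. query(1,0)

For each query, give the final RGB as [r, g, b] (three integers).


(1,0) stack=L1,L2; from [0,0,0]:
L1 α=2/3: [30, 166/3, 130]
L2 α=1/4: [253/4, 64, 277/2]
rounded: [63, 64, 138]

(2,0) stack=L1,L2; from [0,0,0]:
+L1 (α=1) → [42, 126, 49]
+L2 (α=1/2) → [263/2, 313/2, 177/2]
= [132, 156, 88]

at x=1,y=0 over L1,L3:
L1 α=2/3: [30, 166/3, 130]
L3 α=1/2: [28, 865/6, 343/2]
rounded: [28, 144, 172]

(3,0) stack=L1,L3,L4; from [0,0,0]:
after L1 α=2/3: [130/3, 224/3, 154/3]
after L3 α=4/7: [898/7, 332/7, 902/7]
after L4 α=1/4: [3387/28, 1065/14, 1857/14]
rounded: [121, 76, 133]

query (0,1) [L1,L3,L4] — begin 0,0,0
+L1 (α=0) → [0, 0, 0]
+L3 (α=1/3) → [80/3, 62/3, 119/3]
+L4 (α=2/3) → [980/9, 1268/9, 257/9]
= [109, 141, 29]

query (1,0) [L1,L3,L4] — begin 0,0,0
+L1 (α=2/3) → [30, 166/3, 130]
+L3 (α=1/2) → [28, 865/6, 343/2]
+L4 (α=2/5) → [38, 1881/10, 1113/10]
= [38, 188, 111]


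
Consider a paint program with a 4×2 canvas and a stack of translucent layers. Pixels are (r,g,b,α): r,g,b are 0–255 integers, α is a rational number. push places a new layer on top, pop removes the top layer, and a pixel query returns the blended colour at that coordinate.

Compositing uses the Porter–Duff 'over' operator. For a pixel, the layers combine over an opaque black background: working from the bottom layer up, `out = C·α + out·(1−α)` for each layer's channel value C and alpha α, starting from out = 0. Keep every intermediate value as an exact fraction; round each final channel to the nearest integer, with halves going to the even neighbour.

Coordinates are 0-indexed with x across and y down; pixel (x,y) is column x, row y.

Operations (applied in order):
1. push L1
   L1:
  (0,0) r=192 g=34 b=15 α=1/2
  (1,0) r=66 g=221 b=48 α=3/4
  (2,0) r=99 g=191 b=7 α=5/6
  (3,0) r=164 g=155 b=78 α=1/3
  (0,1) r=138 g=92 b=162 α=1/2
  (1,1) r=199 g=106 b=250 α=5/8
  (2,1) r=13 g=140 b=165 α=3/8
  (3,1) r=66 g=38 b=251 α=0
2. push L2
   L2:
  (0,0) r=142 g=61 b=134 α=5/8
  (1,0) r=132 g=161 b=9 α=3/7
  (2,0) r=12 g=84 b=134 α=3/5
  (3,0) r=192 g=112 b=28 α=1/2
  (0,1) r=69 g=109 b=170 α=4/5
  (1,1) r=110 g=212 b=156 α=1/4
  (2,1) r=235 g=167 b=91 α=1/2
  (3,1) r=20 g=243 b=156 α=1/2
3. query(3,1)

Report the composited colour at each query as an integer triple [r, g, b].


(3,1) stack=L1,L2; from [0,0,0]:
L1 α=0: [0, 0, 0]
L2 α=1/2: [10, 243/2, 78]
→ [10, 122, 78]


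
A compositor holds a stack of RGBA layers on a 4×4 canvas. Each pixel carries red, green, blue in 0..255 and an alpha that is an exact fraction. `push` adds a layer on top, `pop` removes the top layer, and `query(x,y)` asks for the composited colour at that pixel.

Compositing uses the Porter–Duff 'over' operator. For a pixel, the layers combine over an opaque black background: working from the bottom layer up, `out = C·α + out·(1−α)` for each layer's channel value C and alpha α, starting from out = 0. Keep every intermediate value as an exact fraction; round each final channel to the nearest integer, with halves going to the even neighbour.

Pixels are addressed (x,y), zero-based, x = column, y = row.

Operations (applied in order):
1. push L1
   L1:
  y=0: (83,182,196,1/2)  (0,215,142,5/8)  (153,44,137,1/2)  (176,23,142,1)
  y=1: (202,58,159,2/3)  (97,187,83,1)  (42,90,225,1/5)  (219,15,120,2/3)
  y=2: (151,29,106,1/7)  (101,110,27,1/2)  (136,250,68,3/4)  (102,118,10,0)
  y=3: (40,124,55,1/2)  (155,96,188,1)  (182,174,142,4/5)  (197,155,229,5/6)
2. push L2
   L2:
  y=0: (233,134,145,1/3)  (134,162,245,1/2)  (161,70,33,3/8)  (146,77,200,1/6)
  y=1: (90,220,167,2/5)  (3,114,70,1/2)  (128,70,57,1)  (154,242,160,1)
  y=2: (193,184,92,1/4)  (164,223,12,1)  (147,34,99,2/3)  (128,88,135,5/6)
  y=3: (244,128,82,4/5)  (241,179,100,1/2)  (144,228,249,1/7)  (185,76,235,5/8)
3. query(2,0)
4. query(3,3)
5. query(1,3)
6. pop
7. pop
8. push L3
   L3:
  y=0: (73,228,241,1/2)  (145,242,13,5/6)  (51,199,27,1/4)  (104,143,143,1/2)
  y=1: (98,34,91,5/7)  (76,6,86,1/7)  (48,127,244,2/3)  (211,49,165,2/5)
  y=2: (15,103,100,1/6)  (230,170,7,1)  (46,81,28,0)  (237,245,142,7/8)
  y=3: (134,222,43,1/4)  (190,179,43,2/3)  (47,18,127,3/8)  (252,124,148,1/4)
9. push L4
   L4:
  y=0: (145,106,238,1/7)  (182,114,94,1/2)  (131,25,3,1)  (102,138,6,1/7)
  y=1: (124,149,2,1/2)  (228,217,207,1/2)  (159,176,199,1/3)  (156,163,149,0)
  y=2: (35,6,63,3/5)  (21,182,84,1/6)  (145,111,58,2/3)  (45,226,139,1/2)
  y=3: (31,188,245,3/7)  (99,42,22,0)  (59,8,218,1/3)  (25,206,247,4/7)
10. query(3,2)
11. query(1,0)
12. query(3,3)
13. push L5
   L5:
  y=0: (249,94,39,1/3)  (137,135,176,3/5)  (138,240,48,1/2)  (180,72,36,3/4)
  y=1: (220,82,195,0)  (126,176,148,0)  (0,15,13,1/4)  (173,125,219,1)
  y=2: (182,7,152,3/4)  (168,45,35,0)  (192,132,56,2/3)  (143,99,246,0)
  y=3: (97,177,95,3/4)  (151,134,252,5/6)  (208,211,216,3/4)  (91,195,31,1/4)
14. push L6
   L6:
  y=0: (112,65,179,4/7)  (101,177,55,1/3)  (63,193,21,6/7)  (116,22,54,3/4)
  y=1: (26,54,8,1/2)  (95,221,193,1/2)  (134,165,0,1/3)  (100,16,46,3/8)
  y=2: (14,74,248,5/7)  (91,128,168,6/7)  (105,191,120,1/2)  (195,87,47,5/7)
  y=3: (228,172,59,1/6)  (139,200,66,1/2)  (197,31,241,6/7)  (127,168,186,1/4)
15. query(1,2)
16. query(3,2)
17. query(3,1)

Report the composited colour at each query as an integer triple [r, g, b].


(2,0) stack=L1,L2; from [0,0,0]:
after L1 α=1/2: [153/2, 22, 137/2]
after L2 α=3/8: [1731/16, 40, 883/16]
rounded: [108, 40, 55]

(3,3) stack=L1,L2; from [0,0,0]:
after L1 α=5/6: [985/6, 775/6, 1145/6]
after L2 α=5/8: [2835/16, 1535/16, 3495/16]
rounded: [177, 96, 218]

query (1,3) [L1,L2] — begin 0,0,0
after L1 α=1: [155, 96, 188]
after L2 α=1/2: [198, 275/2, 144]
= [198, 138, 144]

query (3,2) [L3,L4] — begin 0,0,0
+L3 (α=7/8) → [1659/8, 1715/8, 497/4]
+L4 (α=1/2) → [2019/16, 3523/16, 1053/8]
→ [126, 220, 132]

query (1,0) [L3,L4] — begin 0,0,0
+L3 (α=5/6) → [725/6, 605/3, 65/6]
+L4 (α=1/2) → [1817/12, 947/6, 629/12]
= [151, 158, 52]

at x=3,y=3 over L3,L4:
after L3 α=1/4: [63, 31, 37]
after L4 α=4/7: [289/7, 131, 157]
→ [41, 131, 157]

at x=1,y=2 over L3,L4,L5,L6:
+L3 (α=1) → [230, 170, 7]
+L4 (α=1/6) → [1171/6, 172, 119/6]
+L5 (α=0) → [1171/6, 172, 119/6]
+L6 (α=6/7) → [4447/42, 940/7, 881/6]
→ [106, 134, 147]

query (3,2) [L3,L4,L5,L6] — begin 0,0,0
L3 α=7/8: [1659/8, 1715/8, 497/4]
L4 α=1/2: [2019/16, 3523/16, 1053/8]
L5 α=0: [2019/16, 3523/16, 1053/8]
L6 α=5/7: [9819/56, 7003/56, 1993/28]
→ [175, 125, 71]

(3,1) stack=L3,L4,L5,L6; from [0,0,0]:
after L3 α=2/5: [422/5, 98/5, 66]
after L4 α=0: [422/5, 98/5, 66]
after L5 α=1: [173, 125, 219]
after L6 α=3/8: [1165/8, 673/8, 1233/8]
rounded: [146, 84, 154]


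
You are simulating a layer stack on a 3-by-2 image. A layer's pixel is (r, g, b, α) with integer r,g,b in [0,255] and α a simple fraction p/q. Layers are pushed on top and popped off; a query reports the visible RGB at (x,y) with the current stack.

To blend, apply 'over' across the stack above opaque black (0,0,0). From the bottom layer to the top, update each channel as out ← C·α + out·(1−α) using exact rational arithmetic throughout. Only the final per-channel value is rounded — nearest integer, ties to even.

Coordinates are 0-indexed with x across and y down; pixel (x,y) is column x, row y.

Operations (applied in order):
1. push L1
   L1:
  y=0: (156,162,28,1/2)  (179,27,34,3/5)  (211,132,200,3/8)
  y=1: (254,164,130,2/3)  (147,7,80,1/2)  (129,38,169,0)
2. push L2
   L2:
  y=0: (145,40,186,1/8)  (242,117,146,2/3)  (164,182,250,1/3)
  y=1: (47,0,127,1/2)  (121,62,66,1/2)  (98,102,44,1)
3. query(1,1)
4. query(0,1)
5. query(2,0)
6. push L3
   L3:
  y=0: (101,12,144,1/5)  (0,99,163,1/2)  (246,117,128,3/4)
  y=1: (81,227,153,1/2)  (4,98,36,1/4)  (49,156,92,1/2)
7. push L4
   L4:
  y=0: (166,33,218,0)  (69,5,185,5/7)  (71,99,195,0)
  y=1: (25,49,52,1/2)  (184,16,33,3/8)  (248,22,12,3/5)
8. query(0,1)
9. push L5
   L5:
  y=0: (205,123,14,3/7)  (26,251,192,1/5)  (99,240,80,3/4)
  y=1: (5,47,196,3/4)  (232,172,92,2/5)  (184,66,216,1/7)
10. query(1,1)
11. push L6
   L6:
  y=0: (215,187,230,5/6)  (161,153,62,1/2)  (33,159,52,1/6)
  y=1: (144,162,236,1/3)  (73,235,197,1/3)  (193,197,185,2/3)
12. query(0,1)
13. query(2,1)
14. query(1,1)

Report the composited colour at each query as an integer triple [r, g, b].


at x=1,y=1 over L1,L2:
after L1 α=1/2: [147/2, 7/2, 40]
after L2 α=1/2: [389/4, 131/4, 53]
rounded: [97, 33, 53]

(0,1) stack=L1,L2; from [0,0,0]:
L1 α=2/3: [508/3, 328/3, 260/3]
L2 α=1/2: [649/6, 164/3, 641/6]
→ [108, 55, 107]

(2,0) stack=L1,L2; from [0,0,0]:
after L1 α=3/8: [633/8, 99/2, 75]
after L2 α=1/3: [1289/12, 281/3, 400/3]
rounded: [107, 94, 133]

(0,1) stack=L1,L2,L3,L4; from [0,0,0]:
after L1 α=2/3: [508/3, 328/3, 260/3]
after L2 α=1/2: [649/6, 164/3, 641/6]
after L3 α=1/2: [1135/12, 845/6, 1559/12]
after L4 α=1/2: [1435/24, 1139/12, 2183/24]
= [60, 95, 91]

(1,1) stack=L1,L2,L3,L4,L5; from [0,0,0]:
L1 α=1/2: [147/2, 7/2, 40]
L2 α=1/2: [389/4, 131/4, 53]
L3 α=1/4: [1183/16, 785/16, 195/4]
L4 α=3/8: [14747/128, 4693/128, 1371/32]
L5 α=2/5: [103633/640, 58111/640, 10001/160]
= [162, 91, 63]

(0,1) stack=L1,L2,L3,L4,L5,L6; from [0,0,0]:
after L1 α=2/3: [508/3, 328/3, 260/3]
after L2 α=1/2: [649/6, 164/3, 641/6]
after L3 α=1/2: [1135/12, 845/6, 1559/12]
after L4 α=1/2: [1435/24, 1139/12, 2183/24]
after L5 α=3/4: [1795/96, 2831/48, 16295/96]
after L6 α=1/3: [8707/144, 6719/72, 27623/144]
→ [60, 93, 192]

(2,1) stack=L1,L2,L3,L4,L5,L6; from [0,0,0]:
+L1 (α=0) → [0, 0, 0]
+L2 (α=1) → [98, 102, 44]
+L3 (α=1/2) → [147/2, 129, 68]
+L4 (α=3/5) → [891/5, 324/5, 172/5]
+L5 (α=1/7) → [6266/35, 2274/35, 2112/35]
+L6 (α=2/3) → [6592/35, 16064/105, 15062/105]
rounded: [188, 153, 143]

at x=1,y=1 over L1,L2,L3,L4,L5,L6:
+L1 (α=1/2) → [147/2, 7/2, 40]
+L2 (α=1/2) → [389/4, 131/4, 53]
+L3 (α=1/4) → [1183/16, 785/16, 195/4]
+L4 (α=3/8) → [14747/128, 4693/128, 1371/32]
+L5 (α=2/5) → [103633/640, 58111/640, 10001/160]
+L6 (α=1/3) → [42331/320, 44437/320, 8587/80]
rounded: [132, 139, 107]


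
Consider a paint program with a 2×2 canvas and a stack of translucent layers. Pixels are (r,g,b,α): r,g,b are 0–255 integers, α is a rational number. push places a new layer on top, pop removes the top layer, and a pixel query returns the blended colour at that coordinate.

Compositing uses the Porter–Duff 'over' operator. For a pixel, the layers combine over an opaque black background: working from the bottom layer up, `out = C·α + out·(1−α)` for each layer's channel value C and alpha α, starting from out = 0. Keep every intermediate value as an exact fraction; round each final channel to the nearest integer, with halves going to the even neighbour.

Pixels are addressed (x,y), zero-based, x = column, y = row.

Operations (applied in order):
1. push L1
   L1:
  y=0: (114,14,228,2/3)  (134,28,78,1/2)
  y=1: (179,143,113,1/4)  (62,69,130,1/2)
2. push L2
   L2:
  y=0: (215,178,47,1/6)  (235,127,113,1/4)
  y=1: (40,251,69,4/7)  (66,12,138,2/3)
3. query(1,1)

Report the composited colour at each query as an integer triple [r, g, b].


query (1,1) [L1,L2] — begin 0,0,0
after L1 α=1/2: [31, 69/2, 65]
after L2 α=2/3: [163/3, 39/2, 341/3]
= [54, 20, 114]


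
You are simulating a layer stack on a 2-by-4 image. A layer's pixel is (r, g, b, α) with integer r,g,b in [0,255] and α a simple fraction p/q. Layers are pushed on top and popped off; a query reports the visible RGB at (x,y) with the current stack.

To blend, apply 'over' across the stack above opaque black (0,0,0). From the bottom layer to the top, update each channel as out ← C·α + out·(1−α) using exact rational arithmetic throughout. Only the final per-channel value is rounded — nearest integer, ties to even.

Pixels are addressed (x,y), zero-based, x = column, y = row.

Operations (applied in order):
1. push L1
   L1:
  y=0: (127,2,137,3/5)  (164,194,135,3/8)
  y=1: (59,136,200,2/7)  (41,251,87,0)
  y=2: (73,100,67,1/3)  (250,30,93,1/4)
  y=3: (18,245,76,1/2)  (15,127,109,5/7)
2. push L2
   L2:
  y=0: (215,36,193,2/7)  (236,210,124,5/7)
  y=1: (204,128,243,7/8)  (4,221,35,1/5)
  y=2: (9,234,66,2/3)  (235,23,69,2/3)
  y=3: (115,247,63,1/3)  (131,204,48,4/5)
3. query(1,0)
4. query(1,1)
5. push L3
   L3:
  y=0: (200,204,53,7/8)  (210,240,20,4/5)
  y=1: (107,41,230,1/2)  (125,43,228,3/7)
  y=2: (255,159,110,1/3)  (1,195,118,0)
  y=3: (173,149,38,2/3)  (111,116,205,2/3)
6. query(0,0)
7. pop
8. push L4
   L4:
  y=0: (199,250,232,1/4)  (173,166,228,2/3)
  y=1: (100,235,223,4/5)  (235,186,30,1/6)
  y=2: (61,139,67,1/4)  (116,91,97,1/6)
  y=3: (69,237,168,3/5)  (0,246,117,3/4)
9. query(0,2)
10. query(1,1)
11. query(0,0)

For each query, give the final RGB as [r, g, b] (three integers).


query (1,0) [L1,L2] — begin 0,0,0
L1 α=3/8: [123/2, 291/4, 405/8]
L2 α=5/7: [1303/7, 2391/14, 2885/28]
→ [186, 171, 103]

(1,1) stack=L1,L2; from [0,0,0]:
+L1 (α=0) → [0, 0, 0]
+L2 (α=1/5) → [4/5, 221/5, 7]
= [1, 44, 7]

query (0,0) [L1,L2,L3] — begin 0,0,0
L1 α=3/5: [381/5, 6/5, 411/5]
L2 α=2/7: [811/7, 78/7, 797/7]
L3 α=7/8: [10611/56, 5037/28, 1697/28]
= [189, 180, 61]

query (0,2) [L1,L2,L4] — begin 0,0,0
after L1 α=1/3: [73/3, 100/3, 67/3]
after L2 α=2/3: [127/9, 1504/9, 463/9]
after L4 α=1/4: [155/6, 1921/12, 166/3]
= [26, 160, 55]

query (1,1) [L1,L2,L4] — begin 0,0,0
L1 α=0: [0, 0, 0]
L2 α=1/5: [4/5, 221/5, 7]
L4 α=1/6: [239/6, 407/6, 65/6]
rounded: [40, 68, 11]

query (0,0) [L1,L2,L4] — begin 0,0,0
+L1 (α=3/5) → [381/5, 6/5, 411/5]
+L2 (α=2/7) → [811/7, 78/7, 797/7]
+L4 (α=1/4) → [1913/14, 496/7, 4015/28]
rounded: [137, 71, 143]


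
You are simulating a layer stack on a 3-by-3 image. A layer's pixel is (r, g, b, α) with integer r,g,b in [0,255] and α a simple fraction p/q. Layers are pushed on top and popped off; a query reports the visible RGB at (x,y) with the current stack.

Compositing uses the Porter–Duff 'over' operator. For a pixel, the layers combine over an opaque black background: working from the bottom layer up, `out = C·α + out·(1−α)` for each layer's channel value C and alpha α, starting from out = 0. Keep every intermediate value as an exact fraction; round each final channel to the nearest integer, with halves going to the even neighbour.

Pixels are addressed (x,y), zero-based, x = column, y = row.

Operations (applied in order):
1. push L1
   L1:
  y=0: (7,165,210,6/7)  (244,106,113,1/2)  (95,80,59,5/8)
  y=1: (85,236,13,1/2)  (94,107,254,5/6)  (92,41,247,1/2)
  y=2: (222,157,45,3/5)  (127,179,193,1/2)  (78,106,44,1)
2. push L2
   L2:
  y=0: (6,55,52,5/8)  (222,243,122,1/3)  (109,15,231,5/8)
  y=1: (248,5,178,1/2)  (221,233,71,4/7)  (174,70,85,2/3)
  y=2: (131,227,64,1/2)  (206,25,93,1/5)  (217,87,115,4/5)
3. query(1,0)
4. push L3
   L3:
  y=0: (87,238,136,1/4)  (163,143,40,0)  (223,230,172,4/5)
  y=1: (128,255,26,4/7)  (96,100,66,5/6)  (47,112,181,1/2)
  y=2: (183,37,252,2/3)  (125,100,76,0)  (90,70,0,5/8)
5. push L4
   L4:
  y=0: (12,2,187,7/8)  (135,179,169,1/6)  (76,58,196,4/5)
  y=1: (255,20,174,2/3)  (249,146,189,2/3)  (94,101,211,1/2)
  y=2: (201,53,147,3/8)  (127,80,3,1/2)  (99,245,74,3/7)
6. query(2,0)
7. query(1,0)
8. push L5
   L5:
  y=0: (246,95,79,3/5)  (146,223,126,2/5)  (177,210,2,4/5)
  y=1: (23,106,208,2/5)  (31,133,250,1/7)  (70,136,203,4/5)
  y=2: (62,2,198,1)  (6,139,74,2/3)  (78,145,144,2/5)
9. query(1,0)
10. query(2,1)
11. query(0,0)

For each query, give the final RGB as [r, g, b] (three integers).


(1,0) stack=L1,L2; from [0,0,0]:
after L1 α=1/2: [122, 53, 113/2]
after L2 α=1/3: [466/3, 349/3, 235/3]
rounded: [155, 116, 78]

(2,0) stack=L1,L2,L3,L4; from [0,0,0]:
+L1 (α=5/8) → [475/8, 50, 295/8]
+L2 (α=5/8) → [5785/64, 225/8, 10125/64]
+L3 (α=4/5) → [62873/320, 1517/8, 54157/320]
+L4 (α=4/5) → [160153/1600, 3373/40, 305037/1600]
rounded: [100, 84, 191]

(1,0) stack=L1,L2,L3,L4; from [0,0,0]:
after L1 α=1/2: [122, 53, 113/2]
after L2 α=1/3: [466/3, 349/3, 235/3]
after L3 α=0: [466/3, 349/3, 235/3]
after L4 α=1/6: [2735/18, 1141/9, 841/9]
= [152, 127, 93]

query (1,0) [L1,L2,L3,L4,L5] — begin 0,0,0
after L1 α=1/2: [122, 53, 113/2]
after L2 α=1/3: [466/3, 349/3, 235/3]
after L3 α=0: [466/3, 349/3, 235/3]
after L4 α=1/6: [2735/18, 1141/9, 841/9]
after L5 α=2/5: [4487/30, 2479/15, 1597/15]
→ [150, 165, 106]

at x=2,y=1 over L1,L2,L3,L4,L5:
+L1 (α=1/2) → [46, 41/2, 247/2]
+L2 (α=2/3) → [394/3, 107/2, 587/6]
+L3 (α=1/2) → [535/6, 331/4, 1673/12]
+L4 (α=1/2) → [1099/12, 735/8, 4205/24]
+L5 (α=4/5) → [4459/60, 5087/40, 23693/120]
→ [74, 127, 197]

(0,0) stack=L1,L2,L3,L4,L5; from [0,0,0]:
+L1 (α=6/7) → [6, 990/7, 180]
+L2 (α=5/8) → [6, 4895/56, 100]
+L3 (α=1/4) → [105/4, 28013/224, 109]
+L4 (α=7/8) → [441/32, 31149/1792, 709/4]
+L5 (α=3/5) → [12249/80, 286509/4480, 1183/10]
rounded: [153, 64, 118]


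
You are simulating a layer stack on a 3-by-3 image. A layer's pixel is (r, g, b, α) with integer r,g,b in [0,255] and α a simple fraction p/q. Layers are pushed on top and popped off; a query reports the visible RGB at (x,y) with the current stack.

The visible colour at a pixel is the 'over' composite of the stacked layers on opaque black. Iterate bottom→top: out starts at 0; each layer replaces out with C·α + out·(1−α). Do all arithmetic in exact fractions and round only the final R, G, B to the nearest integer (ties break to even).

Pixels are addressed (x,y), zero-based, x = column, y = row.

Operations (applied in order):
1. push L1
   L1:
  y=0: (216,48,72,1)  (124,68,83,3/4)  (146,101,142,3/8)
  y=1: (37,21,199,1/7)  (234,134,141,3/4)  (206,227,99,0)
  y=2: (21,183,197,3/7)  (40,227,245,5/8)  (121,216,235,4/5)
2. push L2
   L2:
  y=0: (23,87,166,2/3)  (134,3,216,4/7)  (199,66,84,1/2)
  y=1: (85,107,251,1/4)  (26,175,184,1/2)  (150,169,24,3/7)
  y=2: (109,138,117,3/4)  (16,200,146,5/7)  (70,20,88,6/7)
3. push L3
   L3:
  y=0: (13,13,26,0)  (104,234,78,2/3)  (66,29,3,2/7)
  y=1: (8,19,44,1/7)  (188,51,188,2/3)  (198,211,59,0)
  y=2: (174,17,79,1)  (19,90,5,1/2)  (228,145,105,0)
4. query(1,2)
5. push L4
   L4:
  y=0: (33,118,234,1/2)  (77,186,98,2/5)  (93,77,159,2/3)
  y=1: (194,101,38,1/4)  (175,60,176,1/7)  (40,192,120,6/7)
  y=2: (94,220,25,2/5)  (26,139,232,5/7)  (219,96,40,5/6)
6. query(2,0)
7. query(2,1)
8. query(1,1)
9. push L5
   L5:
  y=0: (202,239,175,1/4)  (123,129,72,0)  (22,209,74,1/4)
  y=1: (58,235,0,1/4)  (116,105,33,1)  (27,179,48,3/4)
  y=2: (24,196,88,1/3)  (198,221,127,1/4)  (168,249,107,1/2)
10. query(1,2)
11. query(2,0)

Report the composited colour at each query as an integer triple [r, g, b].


at x=1,y=2 over L1,L2,L3:
+L1 (α=5/8) → [25, 1135/8, 1225/8]
+L2 (α=5/7) → [130/7, 5135/28, 4145/28]
+L3 (α=1/2) → [263/14, 7655/56, 4285/56]
rounded: [19, 137, 77]

query (2,0) [L1,L2,L3,L4] — begin 0,0,0
+L1 (α=3/8) → [219/4, 303/8, 213/4]
+L2 (α=1/2) → [1015/8, 831/16, 549/8]
+L3 (α=2/7) → [6131/56, 5083/112, 399/8]
+L4 (α=2/3) → [16547/168, 22331/336, 981/8]
rounded: [98, 66, 123]

query (2,1) [L1,L2,L3,L4] — begin 0,0,0
L1 α=0: [0, 0, 0]
L2 α=3/7: [450/7, 507/7, 72/7]
L3 α=0: [450/7, 507/7, 72/7]
L4 α=6/7: [2130/49, 8571/49, 5112/49]
→ [43, 175, 104]

(1,1) stack=L1,L2,L3,L4; from [0,0,0]:
after L1 α=3/4: [351/2, 201/2, 423/4]
after L2 α=1/2: [403/4, 551/4, 1159/8]
after L3 α=2/3: [1907/12, 959/12, 1389/8]
after L4 α=1/7: [2257/14, 1079/14, 4871/28]
rounded: [161, 77, 174]

query (1,2) [L1,L2,L3,L4,L5] — begin 0,0,0
L1 α=5/8: [25, 1135/8, 1225/8]
L2 α=5/7: [130/7, 5135/28, 4145/28]
L3 α=1/2: [263/14, 7655/56, 4285/56]
L4 α=5/7: [1173/49, 27115/196, 36765/196]
L5 α=1/4: [13221/196, 124661/784, 135187/784]
rounded: [67, 159, 172]

at x=2,y=0 over L1,L2,L3,L4,L5:
+L1 (α=3/8) → [219/4, 303/8, 213/4]
+L2 (α=1/2) → [1015/8, 831/16, 549/8]
+L3 (α=2/7) → [6131/56, 5083/112, 399/8]
+L4 (α=2/3) → [16547/168, 22331/336, 981/8]
+L5 (α=1/4) → [17779/224, 45739/448, 3535/32]
→ [79, 102, 110]


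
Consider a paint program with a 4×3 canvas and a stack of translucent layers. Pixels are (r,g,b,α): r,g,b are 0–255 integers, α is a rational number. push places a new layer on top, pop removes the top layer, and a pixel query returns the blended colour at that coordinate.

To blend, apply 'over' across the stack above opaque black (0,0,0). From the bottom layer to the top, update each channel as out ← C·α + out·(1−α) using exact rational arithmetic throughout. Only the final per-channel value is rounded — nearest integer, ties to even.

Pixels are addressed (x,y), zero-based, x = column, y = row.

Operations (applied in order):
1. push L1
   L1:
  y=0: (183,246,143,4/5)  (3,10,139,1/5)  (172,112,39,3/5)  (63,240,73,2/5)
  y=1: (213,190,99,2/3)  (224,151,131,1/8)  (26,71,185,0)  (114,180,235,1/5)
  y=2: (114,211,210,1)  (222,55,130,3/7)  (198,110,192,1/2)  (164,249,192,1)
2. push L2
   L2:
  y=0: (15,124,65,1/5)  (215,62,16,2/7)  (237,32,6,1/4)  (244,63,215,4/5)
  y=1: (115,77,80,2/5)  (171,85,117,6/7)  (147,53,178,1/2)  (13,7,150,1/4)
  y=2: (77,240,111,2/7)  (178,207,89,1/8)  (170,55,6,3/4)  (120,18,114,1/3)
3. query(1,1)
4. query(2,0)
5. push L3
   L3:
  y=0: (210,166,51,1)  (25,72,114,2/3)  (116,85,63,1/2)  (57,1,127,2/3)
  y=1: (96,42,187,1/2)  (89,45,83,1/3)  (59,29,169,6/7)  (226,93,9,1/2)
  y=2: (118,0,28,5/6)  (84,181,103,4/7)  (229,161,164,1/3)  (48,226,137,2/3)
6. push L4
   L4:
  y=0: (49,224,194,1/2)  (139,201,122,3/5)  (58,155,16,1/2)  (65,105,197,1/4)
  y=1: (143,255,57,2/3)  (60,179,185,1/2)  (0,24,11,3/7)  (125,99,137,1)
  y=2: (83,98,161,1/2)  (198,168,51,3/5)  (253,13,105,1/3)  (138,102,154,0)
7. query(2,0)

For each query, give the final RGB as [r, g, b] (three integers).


query (1,1) [L1,L2] — begin 0,0,0
L1 α=1/8: [28, 151/8, 131/8]
L2 α=6/7: [1054/7, 4231/56, 821/8]
→ [151, 76, 103]

query (2,0) [L1,L2] — begin 0,0,0
+L1 (α=3/5) → [516/5, 336/5, 117/5]
+L2 (α=1/4) → [2733/20, 292/5, 381/20]
rounded: [137, 58, 19]

query (2,0) [L1,L2,L3,L4] — begin 0,0,0
L1 α=3/5: [516/5, 336/5, 117/5]
L2 α=1/4: [2733/20, 292/5, 381/20]
L3 α=1/2: [5053/40, 717/10, 1641/40]
L4 α=1/2: [7373/80, 2267/20, 2281/80]
rounded: [92, 113, 29]


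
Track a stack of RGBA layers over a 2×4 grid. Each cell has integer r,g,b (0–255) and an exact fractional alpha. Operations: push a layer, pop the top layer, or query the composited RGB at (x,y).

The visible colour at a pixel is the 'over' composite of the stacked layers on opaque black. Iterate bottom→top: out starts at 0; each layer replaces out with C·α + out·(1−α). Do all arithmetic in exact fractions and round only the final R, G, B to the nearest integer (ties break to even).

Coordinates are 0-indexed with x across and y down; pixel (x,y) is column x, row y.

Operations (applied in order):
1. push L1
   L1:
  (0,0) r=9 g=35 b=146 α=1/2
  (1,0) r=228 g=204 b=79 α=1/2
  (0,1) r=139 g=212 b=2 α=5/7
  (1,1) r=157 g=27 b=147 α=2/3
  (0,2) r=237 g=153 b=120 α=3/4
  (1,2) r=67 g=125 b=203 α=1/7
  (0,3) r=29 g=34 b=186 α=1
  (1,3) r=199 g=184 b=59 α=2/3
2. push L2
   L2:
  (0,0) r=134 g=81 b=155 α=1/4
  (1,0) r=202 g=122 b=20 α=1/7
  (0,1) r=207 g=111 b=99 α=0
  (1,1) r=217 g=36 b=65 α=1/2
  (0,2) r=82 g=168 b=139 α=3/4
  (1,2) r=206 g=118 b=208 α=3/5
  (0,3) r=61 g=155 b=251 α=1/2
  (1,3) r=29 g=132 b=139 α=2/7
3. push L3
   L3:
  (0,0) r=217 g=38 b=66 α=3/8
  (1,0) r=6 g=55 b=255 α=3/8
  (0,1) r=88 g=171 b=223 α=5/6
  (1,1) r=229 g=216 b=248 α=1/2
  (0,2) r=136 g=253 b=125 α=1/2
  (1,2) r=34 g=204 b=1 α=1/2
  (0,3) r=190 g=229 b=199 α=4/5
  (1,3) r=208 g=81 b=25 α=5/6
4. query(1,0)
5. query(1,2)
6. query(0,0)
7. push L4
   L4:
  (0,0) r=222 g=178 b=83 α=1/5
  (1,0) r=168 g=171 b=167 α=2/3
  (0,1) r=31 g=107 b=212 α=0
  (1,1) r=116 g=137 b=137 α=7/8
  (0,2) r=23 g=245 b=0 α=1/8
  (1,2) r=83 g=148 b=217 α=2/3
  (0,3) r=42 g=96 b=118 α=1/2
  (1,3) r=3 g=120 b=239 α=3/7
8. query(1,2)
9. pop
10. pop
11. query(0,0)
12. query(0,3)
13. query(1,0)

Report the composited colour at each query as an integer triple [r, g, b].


(1,0) stack=L1,L2,L3; from [0,0,0]:
L1 α=1/2: [114, 102, 79/2]
L2 α=1/7: [886/7, 734/7, 257/7]
L3 α=3/8: [1139/14, 4825/56, 830/7]
→ [81, 86, 119]

query (1,2) [L1,L2,L3] — begin 0,0,0
after L1 α=1/7: [67/7, 125/7, 29]
after L2 α=3/5: [892/7, 2728/35, 682/5]
after L3 α=1/2: [565/7, 4934/35, 687/10]
= [81, 141, 69]

(0,0) stack=L1,L2,L3; from [0,0,0]:
+L1 (α=1/2) → [9/2, 35/2, 73]
+L2 (α=1/4) → [295/8, 267/8, 187/2]
+L3 (α=3/8) → [6683/64, 2247/64, 1331/16]
= [104, 35, 83]

at x=1,y=2 over L1,L2,L3,L4:
L1 α=1/7: [67/7, 125/7, 29]
L2 α=3/5: [892/7, 2728/35, 682/5]
L3 α=1/2: [565/7, 4934/35, 687/10]
L4 α=2/3: [1727/21, 5098/35, 5027/30]
= [82, 146, 168]

(0,0) stack=L1,L2; from [0,0,0]:
after L1 α=1/2: [9/2, 35/2, 73]
after L2 α=1/4: [295/8, 267/8, 187/2]
= [37, 33, 94]

query (0,3) [L1,L2] — begin 0,0,0
L1 α=1: [29, 34, 186]
L2 α=1/2: [45, 189/2, 437/2]
rounded: [45, 94, 218]

query (1,0) [L1,L2] — begin 0,0,0
after L1 α=1/2: [114, 102, 79/2]
after L2 α=1/7: [886/7, 734/7, 257/7]
→ [127, 105, 37]


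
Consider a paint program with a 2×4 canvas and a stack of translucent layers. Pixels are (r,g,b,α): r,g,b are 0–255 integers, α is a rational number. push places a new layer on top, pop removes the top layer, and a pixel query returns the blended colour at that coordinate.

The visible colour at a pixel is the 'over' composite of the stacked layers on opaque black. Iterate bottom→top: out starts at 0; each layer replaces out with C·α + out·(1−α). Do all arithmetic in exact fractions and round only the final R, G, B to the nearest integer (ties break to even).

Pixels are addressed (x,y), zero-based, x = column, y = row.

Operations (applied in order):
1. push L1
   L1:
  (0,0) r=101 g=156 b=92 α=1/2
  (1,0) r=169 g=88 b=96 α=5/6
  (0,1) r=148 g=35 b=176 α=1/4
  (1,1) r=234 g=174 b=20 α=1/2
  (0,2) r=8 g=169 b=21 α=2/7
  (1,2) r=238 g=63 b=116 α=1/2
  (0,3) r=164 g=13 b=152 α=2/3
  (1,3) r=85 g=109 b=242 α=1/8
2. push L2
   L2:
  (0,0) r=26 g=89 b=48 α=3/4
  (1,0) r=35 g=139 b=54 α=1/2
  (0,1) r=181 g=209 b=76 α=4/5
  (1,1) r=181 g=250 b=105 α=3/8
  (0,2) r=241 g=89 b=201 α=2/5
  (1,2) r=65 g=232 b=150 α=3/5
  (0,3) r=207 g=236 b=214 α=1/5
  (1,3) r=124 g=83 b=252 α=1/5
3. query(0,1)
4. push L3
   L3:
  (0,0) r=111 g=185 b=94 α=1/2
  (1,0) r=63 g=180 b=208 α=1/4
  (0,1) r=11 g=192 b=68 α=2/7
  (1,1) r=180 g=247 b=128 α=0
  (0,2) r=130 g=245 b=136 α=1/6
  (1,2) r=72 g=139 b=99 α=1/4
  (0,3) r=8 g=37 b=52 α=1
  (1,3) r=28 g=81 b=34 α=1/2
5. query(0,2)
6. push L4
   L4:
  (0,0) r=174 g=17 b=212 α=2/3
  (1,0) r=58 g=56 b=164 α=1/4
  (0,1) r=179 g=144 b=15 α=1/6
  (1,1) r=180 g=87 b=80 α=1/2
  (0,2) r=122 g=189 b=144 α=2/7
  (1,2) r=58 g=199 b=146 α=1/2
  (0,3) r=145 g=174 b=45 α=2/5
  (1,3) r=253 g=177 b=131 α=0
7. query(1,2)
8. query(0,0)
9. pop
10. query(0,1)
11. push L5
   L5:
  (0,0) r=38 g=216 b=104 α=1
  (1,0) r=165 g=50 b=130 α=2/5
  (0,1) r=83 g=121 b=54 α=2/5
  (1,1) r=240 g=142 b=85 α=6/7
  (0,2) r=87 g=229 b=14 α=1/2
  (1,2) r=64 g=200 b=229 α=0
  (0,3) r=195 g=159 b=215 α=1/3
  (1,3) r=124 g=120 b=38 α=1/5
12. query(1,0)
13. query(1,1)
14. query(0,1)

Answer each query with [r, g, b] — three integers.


query (0,1) [L1,L2] — begin 0,0,0
L1 α=1/4: [37, 35/4, 44]
L2 α=4/5: [761/5, 3379/20, 348/5]
rounded: [152, 169, 70]

at x=0,y=2 over L1,L2,L3:
+L1 (α=2/7) → [16/7, 338/7, 6]
+L2 (α=2/5) → [3422/35, 452/7, 84]
+L3 (α=1/6) → [722/7, 1325/14, 278/3]
→ [103, 95, 93]

query (1,2) [L1,L2,L3,L4] — begin 0,0,0
L1 α=1/2: [119, 63/2, 58]
L2 α=3/5: [433/5, 759/5, 566/5]
L3 α=1/4: [1659/20, 743/5, 2193/20]
L4 α=1/2: [2819/40, 869/5, 5113/40]
→ [70, 174, 128]

(0,0) stack=L1,L2,L3,L4; from [0,0,0]:
L1 α=1/2: [101/2, 78, 46]
L2 α=3/4: [257/8, 345/4, 95/2]
L3 α=1/2: [1145/16, 1085/8, 283/4]
L4 α=2/3: [6713/48, 1357/24, 1979/12]
= [140, 57, 165]

at x=0,y=1 over L1,L2,L3:
after L1 α=1/4: [37, 35/4, 44]
after L2 α=4/5: [761/5, 3379/20, 348/5]
after L3 α=2/7: [783/7, 4915/28, 484/7]
→ [112, 176, 69]

(1,0) stack=L1,L2,L3,L5; from [0,0,0]:
+L1 (α=5/6) → [845/6, 220/3, 80]
+L2 (α=1/2) → [1055/12, 637/6, 67]
+L3 (α=1/4) → [1307/16, 997/8, 409/4]
+L5 (α=2/5) → [9201/80, 3791/40, 2267/20]
→ [115, 95, 113]

(1,1) stack=L1,L2,L3,L5; from [0,0,0]:
after L1 α=1/2: [117, 87, 10]
after L2 α=3/8: [141, 1185/8, 365/8]
after L3 α=0: [141, 1185/8, 365/8]
after L5 α=6/7: [1581/7, 1143/8, 635/8]
→ [226, 143, 79]

query (0,1) [L1,L2,L3,L5] — begin 0,0,0
+L1 (α=1/4) → [37, 35/4, 44]
+L2 (α=4/5) → [761/5, 3379/20, 348/5]
+L3 (α=2/7) → [783/7, 4915/28, 484/7]
+L5 (α=2/5) → [3511/35, 21521/140, 2208/35]
rounded: [100, 154, 63]


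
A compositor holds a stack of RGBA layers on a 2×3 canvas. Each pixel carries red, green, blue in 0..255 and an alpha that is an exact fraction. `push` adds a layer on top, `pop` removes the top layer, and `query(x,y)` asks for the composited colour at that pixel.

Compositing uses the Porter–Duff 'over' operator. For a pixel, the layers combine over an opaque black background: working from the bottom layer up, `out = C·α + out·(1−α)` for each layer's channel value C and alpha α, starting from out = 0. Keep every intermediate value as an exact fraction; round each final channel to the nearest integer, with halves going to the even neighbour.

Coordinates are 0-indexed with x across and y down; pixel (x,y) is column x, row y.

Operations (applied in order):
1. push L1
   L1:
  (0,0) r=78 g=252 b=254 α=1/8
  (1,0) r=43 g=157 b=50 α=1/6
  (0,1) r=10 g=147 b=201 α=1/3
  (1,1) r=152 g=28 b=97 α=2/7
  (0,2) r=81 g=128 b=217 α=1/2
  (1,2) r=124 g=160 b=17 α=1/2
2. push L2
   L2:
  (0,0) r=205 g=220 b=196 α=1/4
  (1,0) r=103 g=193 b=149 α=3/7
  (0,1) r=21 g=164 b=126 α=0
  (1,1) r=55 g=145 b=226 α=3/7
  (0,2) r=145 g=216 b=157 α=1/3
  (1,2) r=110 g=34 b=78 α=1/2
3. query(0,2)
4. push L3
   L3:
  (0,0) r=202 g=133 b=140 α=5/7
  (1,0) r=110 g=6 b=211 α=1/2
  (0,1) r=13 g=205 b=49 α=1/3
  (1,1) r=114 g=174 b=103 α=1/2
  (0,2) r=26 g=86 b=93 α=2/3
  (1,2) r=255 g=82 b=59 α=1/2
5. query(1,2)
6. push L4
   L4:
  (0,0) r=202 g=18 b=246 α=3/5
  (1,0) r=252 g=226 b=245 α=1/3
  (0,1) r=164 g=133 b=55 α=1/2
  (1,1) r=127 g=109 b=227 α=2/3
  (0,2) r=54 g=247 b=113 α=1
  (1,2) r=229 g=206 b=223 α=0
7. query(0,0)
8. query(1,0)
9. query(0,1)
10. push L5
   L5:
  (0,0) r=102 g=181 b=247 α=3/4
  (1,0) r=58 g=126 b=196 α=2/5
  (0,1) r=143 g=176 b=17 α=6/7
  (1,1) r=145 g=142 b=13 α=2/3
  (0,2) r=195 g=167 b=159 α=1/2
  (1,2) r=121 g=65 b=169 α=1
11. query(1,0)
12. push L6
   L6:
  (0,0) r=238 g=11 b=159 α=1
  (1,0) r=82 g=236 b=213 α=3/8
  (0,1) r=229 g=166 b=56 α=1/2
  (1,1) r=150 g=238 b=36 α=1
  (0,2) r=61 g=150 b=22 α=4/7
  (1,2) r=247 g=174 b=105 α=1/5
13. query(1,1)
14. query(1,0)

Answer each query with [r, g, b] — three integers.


(0,2) stack=L1,L2; from [0,0,0]:
+L1 (α=1/2) → [81/2, 64, 217/2]
+L2 (α=1/3) → [226/3, 344/3, 374/3]
rounded: [75, 115, 125]

at x=1,y=2 over L1,L2,L3:
+L1 (α=1/2) → [62, 80, 17/2]
+L2 (α=1/2) → [86, 57, 173/4]
+L3 (α=1/2) → [341/2, 139/2, 409/8]
= [170, 70, 51]

query (0,0) [L1,L2,L3,L4] — begin 0,0,0
after L1 α=1/8: [39/4, 63/2, 127/4]
after L2 α=1/4: [937/16, 629/8, 1165/16]
after L3 α=5/7: [9017/56, 3289/28, 6765/56]
after L4 α=3/5: [5197/28, 809/14, 27429/140]
= [186, 58, 196]

query (1,0) [L1,L2,L3,L4] — begin 0,0,0
+L1 (α=1/6) → [43/6, 157/6, 25/3]
+L2 (α=3/7) → [1013/21, 293/3, 1441/21]
+L3 (α=1/2) → [3323/42, 311/6, 2936/21]
+L4 (α=1/3) → [8615/63, 989/9, 11017/63]
= [137, 110, 175]

(0,1) stack=L1,L2,L3,L4; from [0,0,0]:
L1 α=1/3: [10/3, 49, 67]
L2 α=0: [10/3, 49, 67]
L3 α=1/3: [59/9, 101, 61]
L4 α=1/2: [1535/18, 117, 58]
= [85, 117, 58]

(1,0) stack=L1,L2,L3,L4,L5; from [0,0,0]:
L1 α=1/6: [43/6, 157/6, 25/3]
L2 α=3/7: [1013/21, 293/3, 1441/21]
L3 α=1/2: [3323/42, 311/6, 2936/21]
L4 α=1/3: [8615/63, 989/9, 11017/63]
L5 α=2/5: [11051/105, 349/3, 19249/105]
→ [105, 116, 183]

(1,1) stack=L1,L2,L3,L4,L5,L6; from [0,0,0]:
after L1 α=2/7: [304/7, 8, 194/7]
after L2 α=3/7: [2371/49, 467/7, 5522/49]
after L3 α=1/2: [7957/98, 1685/14, 10569/98]
after L4 α=2/3: [32849/294, 1579/14, 55061/294]
after L5 α=2/3: [118109/882, 5555/42, 62705/882]
after L6 α=1: [150, 238, 36]
→ [150, 238, 36]

(1,0) stack=L1,L2,L3,L4,L5,L6; from [0,0,0]:
+L1 (α=1/6) → [43/6, 157/6, 25/3]
+L2 (α=3/7) → [1013/21, 293/3, 1441/21]
+L3 (α=1/2) → [3323/42, 311/6, 2936/21]
+L4 (α=1/3) → [8615/63, 989/9, 11017/63]
+L5 (α=2/5) → [11051/105, 349/3, 19249/105]
+L6 (α=3/8) → [16217/168, 3869/24, 8167/42]
→ [97, 161, 194]


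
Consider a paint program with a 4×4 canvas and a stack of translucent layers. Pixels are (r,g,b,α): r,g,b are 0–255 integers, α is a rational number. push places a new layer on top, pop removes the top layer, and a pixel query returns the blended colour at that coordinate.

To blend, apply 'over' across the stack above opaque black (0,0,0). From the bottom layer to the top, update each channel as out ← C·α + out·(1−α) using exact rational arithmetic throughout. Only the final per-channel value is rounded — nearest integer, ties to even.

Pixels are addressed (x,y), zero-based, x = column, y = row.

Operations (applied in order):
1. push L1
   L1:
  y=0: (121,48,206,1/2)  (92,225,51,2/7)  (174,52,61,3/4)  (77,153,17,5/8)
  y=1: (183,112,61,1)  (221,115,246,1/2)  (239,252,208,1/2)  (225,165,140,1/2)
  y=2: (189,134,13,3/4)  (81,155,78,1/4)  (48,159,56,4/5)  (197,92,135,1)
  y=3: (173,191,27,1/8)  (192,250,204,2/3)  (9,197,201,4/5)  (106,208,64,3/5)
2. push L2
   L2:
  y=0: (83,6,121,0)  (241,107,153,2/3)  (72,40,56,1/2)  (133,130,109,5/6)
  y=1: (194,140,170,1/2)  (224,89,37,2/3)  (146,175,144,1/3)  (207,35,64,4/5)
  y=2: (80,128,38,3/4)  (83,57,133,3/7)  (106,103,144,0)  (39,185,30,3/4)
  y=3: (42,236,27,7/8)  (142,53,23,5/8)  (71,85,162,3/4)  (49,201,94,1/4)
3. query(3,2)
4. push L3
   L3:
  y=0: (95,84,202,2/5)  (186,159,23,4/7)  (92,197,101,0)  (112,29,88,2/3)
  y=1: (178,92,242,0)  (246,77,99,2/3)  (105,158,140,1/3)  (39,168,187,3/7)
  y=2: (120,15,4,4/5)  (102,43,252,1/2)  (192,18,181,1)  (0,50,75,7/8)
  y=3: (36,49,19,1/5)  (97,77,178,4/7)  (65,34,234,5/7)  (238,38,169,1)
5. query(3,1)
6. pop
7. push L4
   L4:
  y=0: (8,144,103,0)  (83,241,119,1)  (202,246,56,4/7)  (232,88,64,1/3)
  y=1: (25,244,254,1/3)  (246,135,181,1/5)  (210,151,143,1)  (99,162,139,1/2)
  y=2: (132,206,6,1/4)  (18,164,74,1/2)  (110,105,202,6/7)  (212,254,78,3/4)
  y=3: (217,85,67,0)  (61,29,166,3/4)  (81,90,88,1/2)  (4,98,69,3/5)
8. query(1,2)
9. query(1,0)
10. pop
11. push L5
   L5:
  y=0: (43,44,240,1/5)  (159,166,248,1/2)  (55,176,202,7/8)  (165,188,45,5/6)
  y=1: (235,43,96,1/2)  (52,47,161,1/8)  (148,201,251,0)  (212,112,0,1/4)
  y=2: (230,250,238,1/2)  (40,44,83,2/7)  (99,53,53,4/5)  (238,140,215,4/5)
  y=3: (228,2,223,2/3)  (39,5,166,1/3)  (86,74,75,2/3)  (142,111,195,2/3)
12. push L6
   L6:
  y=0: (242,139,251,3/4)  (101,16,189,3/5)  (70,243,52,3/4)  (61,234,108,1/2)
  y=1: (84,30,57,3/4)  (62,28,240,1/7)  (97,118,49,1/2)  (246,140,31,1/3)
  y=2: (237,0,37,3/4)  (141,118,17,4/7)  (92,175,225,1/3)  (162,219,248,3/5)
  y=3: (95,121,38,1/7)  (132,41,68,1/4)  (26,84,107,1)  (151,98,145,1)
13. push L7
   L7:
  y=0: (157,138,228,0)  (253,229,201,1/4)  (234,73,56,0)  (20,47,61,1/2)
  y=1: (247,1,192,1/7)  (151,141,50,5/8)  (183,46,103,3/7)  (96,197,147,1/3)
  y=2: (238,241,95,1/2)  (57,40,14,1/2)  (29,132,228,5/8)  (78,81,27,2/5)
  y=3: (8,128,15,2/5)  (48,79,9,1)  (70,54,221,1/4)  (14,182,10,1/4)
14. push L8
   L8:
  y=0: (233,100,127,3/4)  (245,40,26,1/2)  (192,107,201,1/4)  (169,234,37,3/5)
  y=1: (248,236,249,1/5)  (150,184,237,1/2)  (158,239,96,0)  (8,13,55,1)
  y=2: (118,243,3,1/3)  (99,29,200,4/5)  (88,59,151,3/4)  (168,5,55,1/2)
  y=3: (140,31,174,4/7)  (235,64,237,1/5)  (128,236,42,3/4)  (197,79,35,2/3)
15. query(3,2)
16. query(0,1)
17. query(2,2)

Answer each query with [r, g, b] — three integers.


at x=3,y=2 over L1,L2:
L1 α=1: [197, 92, 135]
L2 α=3/4: [157/2, 647/4, 225/4]
= [78, 162, 56]

query (3,1) [L1,L2,L3] — begin 0,0,0
+L1 (α=1/2) → [225/2, 165/2, 70]
+L2 (α=4/5) → [1881/10, 89/2, 326/5]
+L3 (α=3/7) → [621/5, 682/7, 587/5]
= [124, 97, 117]

(1,2) stack=L1,L2,L4; from [0,0,0]:
L1 α=1/4: [81/4, 155/4, 39/2]
L2 α=3/7: [330/7, 326/7, 477/7]
L4 α=1/2: [228/7, 737/7, 995/14]
→ [33, 105, 71]

query (1,0) [L1,L2,L4] — begin 0,0,0
L1 α=2/7: [184/7, 450/7, 102/7]
L2 α=2/3: [1186/7, 1948/21, 748/7]
L4 α=1: [83, 241, 119]
rounded: [83, 241, 119]

query (3,2) [L1,L2,L5,L6,L7,L8] — begin 0,0,0
after L1 α=1: [197, 92, 135]
after L2 α=3/4: [157/2, 647/4, 225/4]
after L5 α=4/5: [2061/10, 2887/20, 733/4]
after L6 α=3/5: [4491/25, 9457/50, 2221/10]
after L7 α=2/5: [17373/125, 36471/250, 7203/50]
after L8 α=1/2: [38373/250, 37721/500, 9953/100]
rounded: [153, 75, 100]

query (0,1) [L1,L2,L5,L6,L7,L8] — begin 0,0,0
L1 α=1: [183, 112, 61]
L2 α=1/2: [377/2, 126, 231/2]
L5 α=1/2: [847/4, 169/2, 423/4]
L6 α=3/4: [1855/16, 349/8, 1107/16]
L7 α=1/7: [7541/56, 1051/28, 4857/56]
L8 α=1/5: [11013/70, 2703/35, 8343/70]
→ [157, 77, 119]

(2,2) stack=L1,L2,L5,L6,L7,L8; from [0,0,0]:
L1 α=4/5: [192/5, 636/5, 224/5]
L2 α=0: [192/5, 636/5, 224/5]
L5 α=4/5: [2172/25, 1696/25, 1284/25]
L6 α=1/3: [6644/75, 2589/25, 2731/25]
L7 α=5/8: [10269/200, 24267/200, 36693/200]
L8 α=3/4: [63069/800, 59667/800, 127293/800]
rounded: [79, 75, 159]
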